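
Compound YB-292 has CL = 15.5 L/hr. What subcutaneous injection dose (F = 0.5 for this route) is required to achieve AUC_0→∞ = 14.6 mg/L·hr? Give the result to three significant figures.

Dose = CL × AUC_0→∞ / F
     = 15.5 × 14.6 / 0.5 = 452.6 mg

Dose = 453 mg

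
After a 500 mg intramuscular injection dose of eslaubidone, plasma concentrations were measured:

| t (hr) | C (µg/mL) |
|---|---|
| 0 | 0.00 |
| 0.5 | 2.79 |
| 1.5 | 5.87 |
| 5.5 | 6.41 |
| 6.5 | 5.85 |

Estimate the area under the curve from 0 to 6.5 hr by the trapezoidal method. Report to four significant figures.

AUC = 35.72 µg/mL·hr

Trapezoidal AUC_0→6.5:
  [0→0.5]: (0.00+2.79)/2 × 0.5 = 0.6975
  [0.5→1.5]: (2.79+5.87)/2 × 1 = 4.33
  [1.5→5.5]: (5.87+6.41)/2 × 4 = 24.56
  [5.5→6.5]: (6.41+5.85)/2 × 1 = 6.13
  Sum = 35.7175 µg/mL·hr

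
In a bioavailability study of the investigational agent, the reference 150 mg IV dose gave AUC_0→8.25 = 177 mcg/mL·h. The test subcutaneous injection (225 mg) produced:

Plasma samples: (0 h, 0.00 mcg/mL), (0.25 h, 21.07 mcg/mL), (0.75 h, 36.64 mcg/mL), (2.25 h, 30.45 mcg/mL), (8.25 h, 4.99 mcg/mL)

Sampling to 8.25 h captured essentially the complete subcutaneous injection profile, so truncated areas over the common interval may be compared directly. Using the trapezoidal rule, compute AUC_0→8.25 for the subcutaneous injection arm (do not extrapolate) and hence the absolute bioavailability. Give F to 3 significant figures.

F = 0.654

Trapezoidal AUC_0→8.25 (subcutaneous injection):
  [0→0.25]: (0.00+21.07)/2 × 0.25 = 2.63375
  [0.25→0.75]: (21.07+36.64)/2 × 0.5 = 14.4275
  [0.75→2.25]: (36.64+30.45)/2 × 1.5 = 50.3175
  [2.25→8.25]: (30.45+4.99)/2 × 6 = 106.32
  Sum = 173.69875 mcg/mL·h
F = (AUC_ev/D_ev)/(AUC_iv/D_iv) = (173.69875/225)/(177/150) = 0.771994/1.18 = 0.6542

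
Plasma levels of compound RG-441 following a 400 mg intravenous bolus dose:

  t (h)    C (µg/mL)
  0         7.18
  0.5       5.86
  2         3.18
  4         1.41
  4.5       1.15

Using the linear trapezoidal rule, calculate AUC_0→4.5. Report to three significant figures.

Trapezoidal AUC_0→4.5:
  [0→0.5]: (7.18+5.86)/2 × 0.5 = 3.26
  [0.5→2]: (5.86+3.18)/2 × 1.5 = 6.78
  [2→4]: (3.18+1.41)/2 × 2 = 4.59
  [4→4.5]: (1.41+1.15)/2 × 0.5 = 0.64
  Sum = 15.27 µg/mL·h

AUC = 15.3 µg/mL·h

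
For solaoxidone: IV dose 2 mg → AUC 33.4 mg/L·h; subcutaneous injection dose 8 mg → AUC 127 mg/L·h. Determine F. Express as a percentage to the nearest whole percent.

F = (AUC_ev / D_ev) / (AUC_iv / D_iv)
  = (127/8) / (33.4/2)
  = 15.875 / 16.7 = 0.9506
  = 95.06%

F = 95%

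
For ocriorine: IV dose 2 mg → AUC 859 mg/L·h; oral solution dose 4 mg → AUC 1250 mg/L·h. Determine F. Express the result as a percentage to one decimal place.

F = (AUC_ev / D_ev) / (AUC_iv / D_iv)
  = (1250/4) / (859/2)
  = 312.5 / 429.5 = 0.7276
  = 72.76%

F = 72.8%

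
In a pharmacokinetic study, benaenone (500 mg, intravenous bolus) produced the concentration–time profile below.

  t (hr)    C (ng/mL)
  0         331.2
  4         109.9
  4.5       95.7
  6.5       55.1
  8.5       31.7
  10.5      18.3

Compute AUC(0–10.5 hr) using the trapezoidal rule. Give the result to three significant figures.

Trapezoidal AUC_0→10.5:
  [0→4]: (331.2+109.9)/2 × 4 = 882.2
  [4→4.5]: (109.9+95.7)/2 × 0.5 = 51.4
  [4.5→6.5]: (95.7+55.1)/2 × 2 = 150.8
  [6.5→8.5]: (55.1+31.7)/2 × 2 = 86.8
  [8.5→10.5]: (31.7+18.3)/2 × 2 = 50.0
  Sum = 1221.2 ng/mL·hr

AUC = 1220 ng/mL·hr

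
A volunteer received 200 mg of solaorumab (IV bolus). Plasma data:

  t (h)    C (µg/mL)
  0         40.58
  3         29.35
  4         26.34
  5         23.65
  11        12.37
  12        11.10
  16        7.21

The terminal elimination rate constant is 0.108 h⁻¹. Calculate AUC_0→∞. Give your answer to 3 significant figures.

Trapezoidal AUC_0→16:
  [0→3]: (40.58+29.35)/2 × 3 = 104.895
  [3→4]: (29.35+26.34)/2 × 1 = 27.845
  [4→5]: (26.34+23.65)/2 × 1 = 24.995
  [5→11]: (23.65+12.37)/2 × 6 = 108.06
  [11→12]: (12.37+11.10)/2 × 1 = 11.735
  [12→16]: (11.10+7.21)/2 × 4 = 36.62
  Sum = 314.15 µg/mL·h
Extrapolated tail: C_last / k_e = 7.21 / 0.108 = 66.759
AUC_0→∞ = 314.15 + 66.759 = 380.909 µg/mL·h

AUC = 381 µg/mL·h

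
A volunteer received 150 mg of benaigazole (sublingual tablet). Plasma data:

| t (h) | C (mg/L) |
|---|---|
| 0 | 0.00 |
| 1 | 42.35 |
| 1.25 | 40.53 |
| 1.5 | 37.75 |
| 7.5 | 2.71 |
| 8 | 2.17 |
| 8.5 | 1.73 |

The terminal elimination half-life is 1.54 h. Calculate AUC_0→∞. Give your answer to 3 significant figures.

Trapezoidal AUC_0→8.5:
  [0→1]: (0.00+42.35)/2 × 1 = 21.175
  [1→1.25]: (42.35+40.53)/2 × 0.25 = 10.36
  [1.25→1.5]: (40.53+37.75)/2 × 0.25 = 9.785
  [1.5→7.5]: (37.75+2.71)/2 × 6 = 121.38
  [7.5→8]: (2.71+2.17)/2 × 0.5 = 1.22
  [8→8.5]: (2.17+1.73)/2 × 0.5 = 0.975
  Sum = 164.895 mg/L·h
k_e = ln2 / t½ = 0.693147 / 1.54 = 0.4501 h^-1
Extrapolated tail: C_last / k_e = 1.73 / 0.4501 = 3.844
AUC_0→∞ = 164.895 + 3.844 = 168.739 mg/L·h

AUC = 169 mg/L·h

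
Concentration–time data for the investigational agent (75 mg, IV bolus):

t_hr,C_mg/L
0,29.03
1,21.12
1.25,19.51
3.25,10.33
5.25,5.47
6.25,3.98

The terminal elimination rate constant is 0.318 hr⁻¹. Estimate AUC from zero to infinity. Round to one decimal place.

Trapezoidal AUC_0→6.25:
  [0→1]: (29.03+21.12)/2 × 1 = 25.075
  [1→1.25]: (21.12+19.51)/2 × 0.25 = 5.07875
  [1.25→3.25]: (19.51+10.33)/2 × 2 = 29.84
  [3.25→5.25]: (10.33+5.47)/2 × 2 = 15.8
  [5.25→6.25]: (5.47+3.98)/2 × 1 = 4.725
  Sum = 80.51875 mg/L·hr
Extrapolated tail: C_last / k_e = 3.98 / 0.318 = 12.516
AUC_0→∞ = 80.51875 + 12.516 = 93.03475 mg/L·hr

AUC = 93.0 mg/L·hr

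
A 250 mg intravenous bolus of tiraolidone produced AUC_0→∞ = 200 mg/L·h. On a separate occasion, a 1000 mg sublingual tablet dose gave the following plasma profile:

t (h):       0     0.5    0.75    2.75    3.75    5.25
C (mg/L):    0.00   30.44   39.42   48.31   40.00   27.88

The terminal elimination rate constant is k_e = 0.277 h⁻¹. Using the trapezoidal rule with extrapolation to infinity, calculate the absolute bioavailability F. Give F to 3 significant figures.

Trapezoidal AUC_0→5.25 (sublingual tablet):
  [0→0.5]: (0.00+30.44)/2 × 0.5 = 7.61
  [0.5→0.75]: (30.44+39.42)/2 × 0.25 = 8.7325
  [0.75→2.75]: (39.42+48.31)/2 × 2 = 87.73
  [2.75→3.75]: (48.31+40.00)/2 × 1 = 44.155
  [3.75→5.25]: (40.00+27.88)/2 × 1.5 = 50.91
  Sum = 199.1375 mg/L·h
Tail: C_last/k_e = 27.88/0.277 = 100.650
AUC_0→∞ (sublingual tablet) = 199.1375 + 100.650 = 299.7875 mg/L·h
F = (AUC_ev/D_ev)/(AUC_iv/D_iv) = (299.7875/1000)/(200/250) = 0.2997875/0.8 = 0.3747

F = 0.375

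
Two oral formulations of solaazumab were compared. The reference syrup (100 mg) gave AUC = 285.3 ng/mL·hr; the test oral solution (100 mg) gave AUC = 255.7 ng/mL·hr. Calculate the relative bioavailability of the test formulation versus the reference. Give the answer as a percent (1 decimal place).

F_rel = 89.6%

F_rel = (AUC_test/D_test) / (AUC_ref/D_ref)
      = (255.7/100) / (285.3/100)
      = 2.557 / 2.853 = 0.8962 = 89.62%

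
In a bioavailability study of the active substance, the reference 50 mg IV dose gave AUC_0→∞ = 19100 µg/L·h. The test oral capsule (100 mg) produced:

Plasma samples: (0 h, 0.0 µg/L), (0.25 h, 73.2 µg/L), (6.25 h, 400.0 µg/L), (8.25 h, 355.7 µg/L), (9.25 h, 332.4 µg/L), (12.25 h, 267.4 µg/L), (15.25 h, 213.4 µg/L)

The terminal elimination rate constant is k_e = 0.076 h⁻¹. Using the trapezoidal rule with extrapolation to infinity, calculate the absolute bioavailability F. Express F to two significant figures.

F = 0.18

Trapezoidal AUC_0→15.25 (oral capsule):
  [0→0.25]: (0.0+73.2)/2 × 0.25 = 9.15
  [0.25→6.25]: (73.2+400.0)/2 × 6 = 1419.6
  [6.25→8.25]: (400.0+355.7)/2 × 2 = 755.7
  [8.25→9.25]: (355.7+332.4)/2 × 1 = 344.05
  [9.25→12.25]: (332.4+267.4)/2 × 3 = 899.7
  [12.25→15.25]: (267.4+213.4)/2 × 3 = 721.2
  Sum = 4149.4 µg/L·h
Tail: C_last/k_e = 213.4/0.076 = 2807.895
AUC_0→∞ (oral capsule) = 4149.4 + 2807.895 = 6957.295 µg/L·h
F = (AUC_ev/D_ev)/(AUC_iv/D_iv) = (6957.295/100)/(19100/50) = 69.57295/382 = 0.1821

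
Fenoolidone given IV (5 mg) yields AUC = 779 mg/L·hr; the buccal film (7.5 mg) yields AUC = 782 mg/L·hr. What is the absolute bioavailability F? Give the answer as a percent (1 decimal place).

F = (AUC_ev / D_ev) / (AUC_iv / D_iv)
  = (782/7.5) / (779/5)
  = 104.267 / 155.8 = 0.6692
  = 66.92%

F = 66.9%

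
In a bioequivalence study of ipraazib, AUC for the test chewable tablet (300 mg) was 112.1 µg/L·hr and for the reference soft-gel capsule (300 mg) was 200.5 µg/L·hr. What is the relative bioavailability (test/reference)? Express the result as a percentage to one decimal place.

F_rel = (AUC_test/D_test) / (AUC_ref/D_ref)
      = (112.1/300) / (200.5/300)
      = 0.373667 / 0.668333 = 0.5591 = 55.91%

F_rel = 55.9%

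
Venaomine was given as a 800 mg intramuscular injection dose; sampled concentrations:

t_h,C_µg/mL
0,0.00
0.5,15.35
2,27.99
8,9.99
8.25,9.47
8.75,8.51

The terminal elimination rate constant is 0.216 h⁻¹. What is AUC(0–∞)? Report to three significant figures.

AUC = 197 µg/mL·h

Trapezoidal AUC_0→8.75:
  [0→0.5]: (0.00+15.35)/2 × 0.5 = 3.8375
  [0.5→2]: (15.35+27.99)/2 × 1.5 = 32.505
  [2→8]: (27.99+9.99)/2 × 6 = 113.94
  [8→8.25]: (9.99+9.47)/2 × 0.25 = 2.4325
  [8.25→8.75]: (9.47+8.51)/2 × 0.5 = 4.495
  Sum = 157.21 µg/mL·h
Extrapolated tail: C_last / k_e = 8.51 / 0.216 = 39.398
AUC_0→∞ = 157.21 + 39.398 = 196.608 µg/mL·h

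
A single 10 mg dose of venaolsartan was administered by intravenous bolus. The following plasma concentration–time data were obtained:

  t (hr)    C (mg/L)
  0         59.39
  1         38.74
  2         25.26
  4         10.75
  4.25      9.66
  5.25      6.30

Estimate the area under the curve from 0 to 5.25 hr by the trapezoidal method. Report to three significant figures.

AUC = 128 mg/L·hr

Trapezoidal AUC_0→5.25:
  [0→1]: (59.39+38.74)/2 × 1 = 49.065
  [1→2]: (38.74+25.26)/2 × 1 = 32.0
  [2→4]: (25.26+10.75)/2 × 2 = 36.01
  [4→4.25]: (10.75+9.66)/2 × 0.25 = 2.55125
  [4.25→5.25]: (9.66+6.30)/2 × 1 = 7.98
  Sum = 127.60625 mg/L·hr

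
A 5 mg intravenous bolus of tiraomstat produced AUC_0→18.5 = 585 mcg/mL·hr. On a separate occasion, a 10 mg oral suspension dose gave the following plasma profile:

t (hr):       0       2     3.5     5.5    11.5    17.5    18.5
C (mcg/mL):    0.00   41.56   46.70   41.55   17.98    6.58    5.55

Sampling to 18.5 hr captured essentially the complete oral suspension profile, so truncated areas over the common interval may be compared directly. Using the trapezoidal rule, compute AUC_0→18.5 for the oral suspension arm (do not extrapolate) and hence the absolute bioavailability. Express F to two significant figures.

F = 0.39

Trapezoidal AUC_0→18.5 (oral suspension):
  [0→2]: (0.00+41.56)/2 × 2 = 41.56
  [2→3.5]: (41.56+46.70)/2 × 1.5 = 66.195
  [3.5→5.5]: (46.70+41.55)/2 × 2 = 88.25
  [5.5→11.5]: (41.55+17.98)/2 × 6 = 178.59
  [11.5→17.5]: (17.98+6.58)/2 × 6 = 73.68
  [17.5→18.5]: (6.58+5.55)/2 × 1 = 6.065
  Sum = 454.34 mcg/mL·hr
F = (AUC_ev/D_ev)/(AUC_iv/D_iv) = (454.34/10)/(585/5) = 45.434/117 = 0.3883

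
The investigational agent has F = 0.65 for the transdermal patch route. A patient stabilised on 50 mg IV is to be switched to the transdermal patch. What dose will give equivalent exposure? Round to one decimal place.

D_transdermal = 76.9 mg

For equal systemic exposure: F × D_ev = D_iv
D_ev = D_iv / F = 50 / 0.65 = 76.9231 mg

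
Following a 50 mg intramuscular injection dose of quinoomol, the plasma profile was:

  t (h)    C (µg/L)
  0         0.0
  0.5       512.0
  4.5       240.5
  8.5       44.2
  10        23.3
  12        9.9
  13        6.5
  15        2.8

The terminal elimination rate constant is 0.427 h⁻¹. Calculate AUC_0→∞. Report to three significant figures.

Trapezoidal AUC_0→15:
  [0→0.5]: (0.0+512.0)/2 × 0.5 = 128.0
  [0.5→4.5]: (512.0+240.5)/2 × 4 = 1505.0
  [4.5→8.5]: (240.5+44.2)/2 × 4 = 569.4
  [8.5→10]: (44.2+23.3)/2 × 1.5 = 50.625
  [10→12]: (23.3+9.9)/2 × 2 = 33.2
  [12→13]: (9.9+6.5)/2 × 1 = 8.2
  [13→15]: (6.5+2.8)/2 × 2 = 9.3
  Sum = 2303.725 µg/L·h
Extrapolated tail: C_last / k_e = 2.8 / 0.427 = 6.557
AUC_0→∞ = 2303.725 + 6.557 = 2310.282 µg/L·h

AUC = 2310 µg/L·h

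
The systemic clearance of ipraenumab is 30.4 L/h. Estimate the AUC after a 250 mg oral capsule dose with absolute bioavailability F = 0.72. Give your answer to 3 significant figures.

AUC_0→∞ = F × Dose / CL
        = 0.72 × 250 / 30.4 = 5.92105 mg/L·h

AUC = 5.92 mg/L·h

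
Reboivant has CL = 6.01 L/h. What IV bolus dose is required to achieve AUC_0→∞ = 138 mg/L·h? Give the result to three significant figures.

Dose_iv = CL × AUC_0→∞
     = 6.01 × 138 = 829.38 mg

Dose = 829 mg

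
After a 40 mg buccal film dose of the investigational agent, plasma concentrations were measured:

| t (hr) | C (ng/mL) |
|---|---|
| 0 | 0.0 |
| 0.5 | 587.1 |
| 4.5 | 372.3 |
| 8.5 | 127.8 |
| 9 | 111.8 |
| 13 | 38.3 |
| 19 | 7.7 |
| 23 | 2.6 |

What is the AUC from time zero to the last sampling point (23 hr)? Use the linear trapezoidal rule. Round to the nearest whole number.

AUC = 3584 ng/mL·hr

Trapezoidal AUC_0→23:
  [0→0.5]: (0.0+587.1)/2 × 0.5 = 146.775
  [0.5→4.5]: (587.1+372.3)/2 × 4 = 1918.8
  [4.5→8.5]: (372.3+127.8)/2 × 4 = 1000.2
  [8.5→9]: (127.8+111.8)/2 × 0.5 = 59.9
  [9→13]: (111.8+38.3)/2 × 4 = 300.2
  [13→19]: (38.3+7.7)/2 × 6 = 138.0
  [19→23]: (7.7+2.6)/2 × 4 = 20.6
  Sum = 3584.475 ng/mL·hr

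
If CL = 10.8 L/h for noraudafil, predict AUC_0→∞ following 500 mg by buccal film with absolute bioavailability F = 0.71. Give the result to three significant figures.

AUC = 32.9 mg/L·h

AUC_0→∞ = F × Dose / CL
        = 0.71 × 500 / 10.8 = 32.8704 mg/L·h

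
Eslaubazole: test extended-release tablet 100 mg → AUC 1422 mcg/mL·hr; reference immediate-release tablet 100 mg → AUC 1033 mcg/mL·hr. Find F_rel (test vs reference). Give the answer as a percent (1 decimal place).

F_rel = (AUC_test/D_test) / (AUC_ref/D_ref)
      = (1422/100) / (1033/100)
      = 14.22 / 10.33 = 1.3766 = 137.66%

F_rel = 137.7%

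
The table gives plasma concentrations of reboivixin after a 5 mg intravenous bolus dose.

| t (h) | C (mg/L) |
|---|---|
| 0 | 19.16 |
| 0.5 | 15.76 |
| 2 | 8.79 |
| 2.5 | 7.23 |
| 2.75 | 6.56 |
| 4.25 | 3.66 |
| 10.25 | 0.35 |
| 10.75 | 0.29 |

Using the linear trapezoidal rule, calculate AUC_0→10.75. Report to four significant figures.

AUC = 52.73 mg/L·h

Trapezoidal AUC_0→10.75:
  [0→0.5]: (19.16+15.76)/2 × 0.5 = 8.73
  [0.5→2]: (15.76+8.79)/2 × 1.5 = 18.4125
  [2→2.5]: (8.79+7.23)/2 × 0.5 = 4.005
  [2.5→2.75]: (7.23+6.56)/2 × 0.25 = 1.72375
  [2.75→4.25]: (6.56+3.66)/2 × 1.5 = 7.665
  [4.25→10.25]: (3.66+0.35)/2 × 6 = 12.03
  [10.25→10.75]: (0.35+0.29)/2 × 0.5 = 0.16
  Sum = 52.72625 mg/L·h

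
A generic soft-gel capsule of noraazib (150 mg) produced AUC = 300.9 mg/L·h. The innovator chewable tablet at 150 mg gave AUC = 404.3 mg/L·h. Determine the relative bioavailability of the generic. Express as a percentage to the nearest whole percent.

F_rel = (AUC_test/D_test) / (AUC_ref/D_ref)
      = (300.9/150) / (404.3/150)
      = 2.006 / 2.69533 = 0.7443 = 74.43%

F_rel = 74%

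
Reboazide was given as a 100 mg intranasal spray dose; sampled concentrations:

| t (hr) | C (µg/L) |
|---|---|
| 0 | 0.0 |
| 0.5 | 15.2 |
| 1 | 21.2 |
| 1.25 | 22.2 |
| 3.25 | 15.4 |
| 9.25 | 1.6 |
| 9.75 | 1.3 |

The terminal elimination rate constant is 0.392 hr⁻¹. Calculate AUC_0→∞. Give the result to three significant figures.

AUC = 111 µg/L·hr

Trapezoidal AUC_0→9.75:
  [0→0.5]: (0.0+15.2)/2 × 0.5 = 3.8
  [0.5→1]: (15.2+21.2)/2 × 0.5 = 9.1
  [1→1.25]: (21.2+22.2)/2 × 0.25 = 5.425
  [1.25→3.25]: (22.2+15.4)/2 × 2 = 37.6
  [3.25→9.25]: (15.4+1.6)/2 × 6 = 51.0
  [9.25→9.75]: (1.6+1.3)/2 × 0.5 = 0.725
  Sum = 107.65 µg/L·hr
Extrapolated tail: C_last / k_e = 1.3 / 0.392 = 3.316
AUC_0→∞ = 107.65 + 3.316 = 110.966 µg/L·hr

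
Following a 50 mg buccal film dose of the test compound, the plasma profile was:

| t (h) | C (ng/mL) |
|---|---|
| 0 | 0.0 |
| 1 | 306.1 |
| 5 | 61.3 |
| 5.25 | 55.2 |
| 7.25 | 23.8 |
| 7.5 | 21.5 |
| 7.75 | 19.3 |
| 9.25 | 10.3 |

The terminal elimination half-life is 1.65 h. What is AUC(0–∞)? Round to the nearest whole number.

AUC = 1039 ng/mL·h

Trapezoidal AUC_0→9.25:
  [0→1]: (0.0+306.1)/2 × 1 = 153.05
  [1→5]: (306.1+61.3)/2 × 4 = 734.8
  [5→5.25]: (61.3+55.2)/2 × 0.25 = 14.5625
  [5.25→7.25]: (55.2+23.8)/2 × 2 = 79.0
  [7.25→7.5]: (23.8+21.5)/2 × 0.25 = 5.6625
  [7.5→7.75]: (21.5+19.3)/2 × 0.25 = 5.1
  [7.75→9.25]: (19.3+10.3)/2 × 1.5 = 22.2
  Sum = 1014.375 ng/mL·h
k_e = ln2 / t½ = 0.693147 / 1.65 = 0.4201 h^-1
Extrapolated tail: C_last / k_e = 10.3 / 0.4201 = 24.518
AUC_0→∞ = 1014.375 + 24.518 = 1038.893 ng/mL·h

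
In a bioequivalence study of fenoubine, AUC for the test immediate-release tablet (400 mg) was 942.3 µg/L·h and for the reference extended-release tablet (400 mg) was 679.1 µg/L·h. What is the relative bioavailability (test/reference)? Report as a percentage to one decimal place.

F_rel = 138.8%

F_rel = (AUC_test/D_test) / (AUC_ref/D_ref)
      = (942.3/400) / (679.1/400)
      = 2.35575 / 1.69775 = 1.3876 = 138.76%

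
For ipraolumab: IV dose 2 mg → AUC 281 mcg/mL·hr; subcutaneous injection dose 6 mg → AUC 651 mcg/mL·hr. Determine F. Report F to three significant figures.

F = 0.772

F = (AUC_ev / D_ev) / (AUC_iv / D_iv)
  = (651/6) / (281/2)
  = 108.5 / 140.5 = 0.7722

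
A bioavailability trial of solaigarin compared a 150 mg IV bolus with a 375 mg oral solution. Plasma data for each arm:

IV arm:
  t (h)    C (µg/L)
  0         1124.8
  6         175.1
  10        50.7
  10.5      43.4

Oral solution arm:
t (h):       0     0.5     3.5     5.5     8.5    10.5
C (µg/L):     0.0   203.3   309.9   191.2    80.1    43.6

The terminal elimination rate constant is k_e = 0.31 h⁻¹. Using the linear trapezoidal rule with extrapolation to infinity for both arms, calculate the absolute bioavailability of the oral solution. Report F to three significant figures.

F = 0.177

Trapezoidal AUC_0→10.5 (IV):
  [0→6]: (1124.8+175.1)/2 × 6 = 3899.7
  [6→10]: (175.1+50.7)/2 × 4 = 451.6
  [10→10.5]: (50.7+43.4)/2 × 0.5 = 23.525
  Sum = 4374.825 µg/L·h
IV tail: 43.4/0.31 = 140.000; AUC_iv,0→∞ = 4374.825 + 140.000 = 4514.825 µg/L·h
Trapezoidal AUC_0→10.5 (oral solution):
  [0→0.5]: (0.0+203.3)/2 × 0.5 = 50.825
  [0.5→3.5]: (203.3+309.9)/2 × 3 = 769.8
  [3.5→5.5]: (309.9+191.2)/2 × 2 = 501.1
  [5.5→8.5]: (191.2+80.1)/2 × 3 = 406.95
  [8.5→10.5]: (80.1+43.6)/2 × 2 = 123.7
  Sum = 1852.375 µg/L·h
oral solution tail: 43.6/0.31 = 140.645; AUC_ev,0→∞ = 1852.375 + 140.645 = 1993.02 µg/L·h
F = (AUC_ev/D_ev)/(AUC_iv/D_iv) = (1993.02/375)/(4514.825/150) = 5.31472/30.0988 = 0.1766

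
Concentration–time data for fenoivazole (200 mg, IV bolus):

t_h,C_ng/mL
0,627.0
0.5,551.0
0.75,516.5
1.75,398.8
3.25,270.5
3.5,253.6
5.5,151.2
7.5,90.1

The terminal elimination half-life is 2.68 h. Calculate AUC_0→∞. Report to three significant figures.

Trapezoidal AUC_0→7.5:
  [0→0.5]: (627.0+551.0)/2 × 0.5 = 294.5
  [0.5→0.75]: (551.0+516.5)/2 × 0.25 = 133.4375
  [0.75→1.75]: (516.5+398.8)/2 × 1 = 457.65
  [1.75→3.25]: (398.8+270.5)/2 × 1.5 = 501.975
  [3.25→3.5]: (270.5+253.6)/2 × 0.25 = 65.5125
  [3.5→5.5]: (253.6+151.2)/2 × 2 = 404.8
  [5.5→7.5]: (151.2+90.1)/2 × 2 = 241.3
  Sum = 2099.175 ng/mL·h
k_e = ln2 / t½ = 0.693147 / 2.68 = 0.2586 h^-1
Extrapolated tail: C_last / k_e = 90.1 / 0.2586 = 348.415
AUC_0→∞ = 2099.175 + 348.415 = 2447.59 ng/mL·h

AUC = 2450 ng/mL·h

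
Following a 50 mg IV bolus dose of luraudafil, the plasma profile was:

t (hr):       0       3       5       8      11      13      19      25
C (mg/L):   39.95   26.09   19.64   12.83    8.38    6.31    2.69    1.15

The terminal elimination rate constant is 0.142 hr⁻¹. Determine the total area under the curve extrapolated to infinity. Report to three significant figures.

AUC = 287 mg/L·hr

Trapezoidal AUC_0→25:
  [0→3]: (39.95+26.09)/2 × 3 = 99.06
  [3→5]: (26.09+19.64)/2 × 2 = 45.73
  [5→8]: (19.64+12.83)/2 × 3 = 48.705
  [8→11]: (12.83+8.38)/2 × 3 = 31.815
  [11→13]: (8.38+6.31)/2 × 2 = 14.69
  [13→19]: (6.31+2.69)/2 × 6 = 27.0
  [19→25]: (2.69+1.15)/2 × 6 = 11.52
  Sum = 278.52 mg/L·hr
Extrapolated tail: C_last / k_e = 1.15 / 0.142 = 8.099
AUC_0→∞ = 278.52 + 8.099 = 286.619 mg/L·hr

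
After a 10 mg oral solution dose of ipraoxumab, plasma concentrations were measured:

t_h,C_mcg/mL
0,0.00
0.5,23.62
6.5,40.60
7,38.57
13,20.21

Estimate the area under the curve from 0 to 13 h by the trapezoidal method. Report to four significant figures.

AUC = 394.7 mcg/mL·h

Trapezoidal AUC_0→13:
  [0→0.5]: (0.00+23.62)/2 × 0.5 = 5.905
  [0.5→6.5]: (23.62+40.60)/2 × 6 = 192.66
  [6.5→7]: (40.60+38.57)/2 × 0.5 = 19.7925
  [7→13]: (38.57+20.21)/2 × 6 = 176.34
  Sum = 394.6975 mcg/mL·h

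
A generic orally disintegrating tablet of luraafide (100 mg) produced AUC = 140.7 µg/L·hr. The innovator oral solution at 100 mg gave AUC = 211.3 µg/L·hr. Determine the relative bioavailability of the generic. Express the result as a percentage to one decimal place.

F_rel = 66.6%

F_rel = (AUC_test/D_test) / (AUC_ref/D_ref)
      = (140.7/100) / (211.3/100)
      = 1.407 / 2.113 = 0.6659 = 66.59%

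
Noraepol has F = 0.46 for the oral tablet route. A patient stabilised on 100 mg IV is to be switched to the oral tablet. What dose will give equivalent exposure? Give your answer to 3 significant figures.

For equal systemic exposure: F × D_ev = D_iv
D_ev = D_iv / F = 100 / 0.46 = 217.391 mg

D_oral = 217 mg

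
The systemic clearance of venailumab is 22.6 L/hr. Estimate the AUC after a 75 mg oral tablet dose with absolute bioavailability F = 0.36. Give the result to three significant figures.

AUC = 1.19 mg/L·hr

AUC_0→∞ = F × Dose / CL
        = 0.36 × 75 / 22.6 = 1.19469 mg/L·hr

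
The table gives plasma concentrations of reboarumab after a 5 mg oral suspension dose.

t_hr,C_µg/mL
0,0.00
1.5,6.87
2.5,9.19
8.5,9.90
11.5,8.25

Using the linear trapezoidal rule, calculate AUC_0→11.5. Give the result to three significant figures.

AUC = 97.7 µg/mL·hr

Trapezoidal AUC_0→11.5:
  [0→1.5]: (0.00+6.87)/2 × 1.5 = 5.1525
  [1.5→2.5]: (6.87+9.19)/2 × 1 = 8.03
  [2.5→8.5]: (9.19+9.90)/2 × 6 = 57.27
  [8.5→11.5]: (9.90+8.25)/2 × 3 = 27.225
  Sum = 97.6775 µg/mL·hr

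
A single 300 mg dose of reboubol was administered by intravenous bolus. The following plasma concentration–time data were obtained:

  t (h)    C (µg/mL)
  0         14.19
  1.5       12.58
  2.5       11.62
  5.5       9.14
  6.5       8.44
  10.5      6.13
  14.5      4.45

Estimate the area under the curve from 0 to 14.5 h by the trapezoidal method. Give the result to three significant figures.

AUC = 122 µg/mL·h

Trapezoidal AUC_0→14.5:
  [0→1.5]: (14.19+12.58)/2 × 1.5 = 20.0775
  [1.5→2.5]: (12.58+11.62)/2 × 1 = 12.1
  [2.5→5.5]: (11.62+9.14)/2 × 3 = 31.14
  [5.5→6.5]: (9.14+8.44)/2 × 1 = 8.79
  [6.5→10.5]: (8.44+6.13)/2 × 4 = 29.14
  [10.5→14.5]: (6.13+4.45)/2 × 4 = 21.16
  Sum = 122.4075 µg/mL·h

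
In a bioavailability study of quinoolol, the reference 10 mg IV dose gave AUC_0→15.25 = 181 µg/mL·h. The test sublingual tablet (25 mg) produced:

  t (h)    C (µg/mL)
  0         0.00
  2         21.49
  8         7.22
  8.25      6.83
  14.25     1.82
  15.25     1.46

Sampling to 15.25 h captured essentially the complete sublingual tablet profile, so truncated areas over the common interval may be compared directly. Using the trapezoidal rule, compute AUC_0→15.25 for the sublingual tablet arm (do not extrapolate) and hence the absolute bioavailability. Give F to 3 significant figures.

Trapezoidal AUC_0→15.25 (sublingual tablet):
  [0→2]: (0.00+21.49)/2 × 2 = 21.49
  [2→8]: (21.49+7.22)/2 × 6 = 86.13
  [8→8.25]: (7.22+6.83)/2 × 0.25 = 1.75625
  [8.25→14.25]: (6.83+1.82)/2 × 6 = 25.95
  [14.25→15.25]: (1.82+1.46)/2 × 1 = 1.64
  Sum = 136.96625 µg/mL·h
F = (AUC_ev/D_ev)/(AUC_iv/D_iv) = (136.96625/25)/(181/10) = 5.47865/18.1 = 0.3027

F = 0.303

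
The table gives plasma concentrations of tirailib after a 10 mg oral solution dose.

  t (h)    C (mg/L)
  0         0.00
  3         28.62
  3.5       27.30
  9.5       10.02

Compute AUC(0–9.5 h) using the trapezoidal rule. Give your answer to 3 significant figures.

AUC = 169 mg/L·h

Trapezoidal AUC_0→9.5:
  [0→3]: (0.00+28.62)/2 × 3 = 42.93
  [3→3.5]: (28.62+27.30)/2 × 0.5 = 13.98
  [3.5→9.5]: (27.30+10.02)/2 × 6 = 111.96
  Sum = 168.87 mg/L·h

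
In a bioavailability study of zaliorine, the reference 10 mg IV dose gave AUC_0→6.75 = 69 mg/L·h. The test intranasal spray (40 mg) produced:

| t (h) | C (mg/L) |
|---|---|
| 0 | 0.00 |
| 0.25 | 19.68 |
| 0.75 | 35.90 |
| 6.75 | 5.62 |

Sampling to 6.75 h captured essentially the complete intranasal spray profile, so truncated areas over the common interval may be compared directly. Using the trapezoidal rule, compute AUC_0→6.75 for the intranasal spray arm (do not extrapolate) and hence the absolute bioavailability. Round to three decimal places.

Trapezoidal AUC_0→6.75 (intranasal spray):
  [0→0.25]: (0.00+19.68)/2 × 0.25 = 2.46
  [0.25→0.75]: (19.68+35.90)/2 × 0.5 = 13.895
  [0.75→6.75]: (35.90+5.62)/2 × 6 = 124.56
  Sum = 140.915 mg/L·h
F = (AUC_ev/D_ev)/(AUC_iv/D_iv) = (140.915/40)/(69/10) = 3.522875/6.9 = 0.5106

F = 0.511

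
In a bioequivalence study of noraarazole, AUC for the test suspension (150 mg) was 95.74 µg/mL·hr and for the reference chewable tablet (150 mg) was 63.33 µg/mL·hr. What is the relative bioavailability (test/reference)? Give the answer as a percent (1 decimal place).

F_rel = (AUC_test/D_test) / (AUC_ref/D_ref)
      = (95.74/150) / (63.33/150)
      = 0.638267 / 0.4222 = 1.5118 = 151.18%

F_rel = 151.2%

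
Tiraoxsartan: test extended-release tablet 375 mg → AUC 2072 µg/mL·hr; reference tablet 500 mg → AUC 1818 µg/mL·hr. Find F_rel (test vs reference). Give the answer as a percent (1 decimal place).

F_rel = 152.0%

F_rel = (AUC_test/D_test) / (AUC_ref/D_ref)
      = (2072/375) / (1818/500)
      = 5.52533 / 3.636 = 1.5196 = 151.96%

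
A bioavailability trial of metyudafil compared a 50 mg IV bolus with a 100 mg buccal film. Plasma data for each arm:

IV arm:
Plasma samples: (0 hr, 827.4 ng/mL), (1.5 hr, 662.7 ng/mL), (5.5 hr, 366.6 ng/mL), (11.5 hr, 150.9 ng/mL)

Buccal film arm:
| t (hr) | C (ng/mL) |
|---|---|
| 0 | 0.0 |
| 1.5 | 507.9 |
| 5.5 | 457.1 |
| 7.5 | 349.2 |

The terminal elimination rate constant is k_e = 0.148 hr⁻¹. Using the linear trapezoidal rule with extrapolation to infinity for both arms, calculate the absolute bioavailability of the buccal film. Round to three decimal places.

F = 0.476

Trapezoidal AUC_0→11.5 (IV):
  [0→1.5]: (827.4+662.7)/2 × 1.5 = 1117.575
  [1.5→5.5]: (662.7+366.6)/2 × 4 = 2058.6
  [5.5→11.5]: (366.6+150.9)/2 × 6 = 1552.5
  Sum = 4728.675 ng/mL·hr
IV tail: 150.9/0.148 = 1019.595; AUC_iv,0→∞ = 4728.675 + 1019.595 = 5748.27 ng/mL·hr
Trapezoidal AUC_0→7.5 (buccal film):
  [0→1.5]: (0.0+507.9)/2 × 1.5 = 380.925
  [1.5→5.5]: (507.9+457.1)/2 × 4 = 1930.0
  [5.5→7.5]: (457.1+349.2)/2 × 2 = 806.3
  Sum = 3117.225 ng/mL·hr
buccal film tail: 349.2/0.148 = 2359.459; AUC_ev,0→∞ = 3117.225 + 2359.459 = 5476.684 ng/mL·hr
F = (AUC_ev/D_ev)/(AUC_iv/D_iv) = (5476.684/100)/(5748.27/50) = 54.76684/114.9654 = 0.4764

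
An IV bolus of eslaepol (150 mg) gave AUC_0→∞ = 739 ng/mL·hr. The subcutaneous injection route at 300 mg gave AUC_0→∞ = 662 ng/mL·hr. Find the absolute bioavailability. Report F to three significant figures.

F = (AUC_ev / D_ev) / (AUC_iv / D_iv)
  = (662/300) / (739/150)
  = 2.20667 / 4.92667 = 0.4479

F = 0.448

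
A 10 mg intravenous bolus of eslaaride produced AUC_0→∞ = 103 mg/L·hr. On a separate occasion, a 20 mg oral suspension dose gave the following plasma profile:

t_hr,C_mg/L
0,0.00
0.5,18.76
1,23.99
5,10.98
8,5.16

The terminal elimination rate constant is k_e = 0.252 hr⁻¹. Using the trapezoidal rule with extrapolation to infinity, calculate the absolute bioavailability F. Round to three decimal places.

F = 0.631

Trapezoidal AUC_0→8 (oral suspension):
  [0→0.5]: (0.00+18.76)/2 × 0.5 = 4.69
  [0.5→1]: (18.76+23.99)/2 × 0.5 = 10.6875
  [1→5]: (23.99+10.98)/2 × 4 = 69.94
  [5→8]: (10.98+5.16)/2 × 3 = 24.21
  Sum = 109.5275 mg/L·hr
Tail: C_last/k_e = 5.16/0.252 = 20.476
AUC_0→∞ (oral suspension) = 109.5275 + 20.476 = 130.0035 mg/L·hr
F = (AUC_ev/D_ev)/(AUC_iv/D_iv) = (130.0035/20)/(103/10) = 6.500175/10.3 = 0.6311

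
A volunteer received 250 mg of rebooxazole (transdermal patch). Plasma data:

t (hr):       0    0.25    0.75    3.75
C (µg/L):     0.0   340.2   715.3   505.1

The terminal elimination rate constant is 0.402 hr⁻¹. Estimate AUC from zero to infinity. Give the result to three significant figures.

Trapezoidal AUC_0→3.75:
  [0→0.25]: (0.0+340.2)/2 × 0.25 = 42.525
  [0.25→0.75]: (340.2+715.3)/2 × 0.5 = 263.875
  [0.75→3.75]: (715.3+505.1)/2 × 3 = 1830.6
  Sum = 2137.0 µg/L·hr
Extrapolated tail: C_last / k_e = 505.1 / 0.402 = 1256.468
AUC_0→∞ = 2137.0 + 1256.468 = 3393.468 µg/L·hr

AUC = 3390 µg/L·hr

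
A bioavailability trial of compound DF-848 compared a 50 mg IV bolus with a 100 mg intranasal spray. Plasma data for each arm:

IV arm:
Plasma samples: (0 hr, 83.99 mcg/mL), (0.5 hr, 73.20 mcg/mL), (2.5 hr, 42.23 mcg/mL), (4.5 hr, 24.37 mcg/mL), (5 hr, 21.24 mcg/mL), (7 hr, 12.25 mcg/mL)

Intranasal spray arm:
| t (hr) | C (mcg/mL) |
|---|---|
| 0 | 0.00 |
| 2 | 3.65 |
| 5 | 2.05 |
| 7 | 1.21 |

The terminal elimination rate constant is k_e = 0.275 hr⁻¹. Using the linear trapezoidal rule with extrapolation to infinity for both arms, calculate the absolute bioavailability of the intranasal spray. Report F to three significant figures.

F = 0.0320

Trapezoidal AUC_0→7 (IV):
  [0→0.5]: (83.99+73.20)/2 × 0.5 = 39.2975
  [0.5→2.5]: (73.20+42.23)/2 × 2 = 115.43
  [2.5→4.5]: (42.23+24.37)/2 × 2 = 66.6
  [4.5→5]: (24.37+21.24)/2 × 0.5 = 11.4025
  [5→7]: (21.24+12.25)/2 × 2 = 33.49
  Sum = 266.22 mcg/mL·hr
IV tail: 12.25/0.275 = 44.545; AUC_iv,0→∞ = 266.22 + 44.545 = 310.765 mcg/mL·hr
Trapezoidal AUC_0→7 (intranasal spray):
  [0→2]: (0.00+3.65)/2 × 2 = 3.65
  [2→5]: (3.65+2.05)/2 × 3 = 8.55
  [5→7]: (2.05+1.21)/2 × 2 = 3.26
  Sum = 15.46 mcg/mL·hr
intranasal spray tail: 1.21/0.275 = 4.400; AUC_ev,0→∞ = 15.46 + 4.400 = 19.86 mcg/mL·hr
F = (AUC_ev/D_ev)/(AUC_iv/D_iv) = (19.86/100)/(310.765/50) = 0.1986/6.2153 = 0.0320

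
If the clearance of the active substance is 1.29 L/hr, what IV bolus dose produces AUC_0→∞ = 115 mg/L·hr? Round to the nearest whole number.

Dose = 148 mg

Dose_iv = CL × AUC_0→∞
     = 1.29 × 115 = 148.35 mg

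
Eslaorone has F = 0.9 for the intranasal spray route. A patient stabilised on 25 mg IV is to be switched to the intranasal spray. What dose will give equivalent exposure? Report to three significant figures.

For equal systemic exposure: F × D_ev = D_iv
D_ev = D_iv / F = 25 / 0.9 = 27.7778 mg

D_intranasal = 27.8 mg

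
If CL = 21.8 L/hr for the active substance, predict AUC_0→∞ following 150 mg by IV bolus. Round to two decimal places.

AUC_0→∞ = Dose_iv / CL
        = 150 / 21.8 = 6.88073 mg/L·hr

AUC = 6.88 mg/L·hr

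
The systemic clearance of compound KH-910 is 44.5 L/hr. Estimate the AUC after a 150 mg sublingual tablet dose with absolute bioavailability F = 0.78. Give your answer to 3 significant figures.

AUC = 2.63 mg/L·hr

AUC_0→∞ = F × Dose / CL
        = 0.78 × 150 / 44.5 = 2.62921 mg/L·hr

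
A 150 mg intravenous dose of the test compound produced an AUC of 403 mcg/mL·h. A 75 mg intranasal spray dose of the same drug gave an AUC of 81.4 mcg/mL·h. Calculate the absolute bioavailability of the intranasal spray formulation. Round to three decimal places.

F = 0.404

F = (AUC_ev / D_ev) / (AUC_iv / D_iv)
  = (81.4/75) / (403/150)
  = 1.08533 / 2.68667 = 0.4040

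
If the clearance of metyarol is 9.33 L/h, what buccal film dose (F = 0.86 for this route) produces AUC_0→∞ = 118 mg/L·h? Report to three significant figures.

Dose = CL × AUC_0→∞ / F
     = 9.33 × 118 / 0.86 = 1280.16 mg

Dose = 1280 mg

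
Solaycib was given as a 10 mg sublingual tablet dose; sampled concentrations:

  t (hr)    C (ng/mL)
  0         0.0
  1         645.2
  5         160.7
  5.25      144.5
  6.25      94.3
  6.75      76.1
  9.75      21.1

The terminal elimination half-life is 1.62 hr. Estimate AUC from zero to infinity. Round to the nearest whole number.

AUC = 2330 ng/mL·hr

Trapezoidal AUC_0→9.75:
  [0→1]: (0.0+645.2)/2 × 1 = 322.6
  [1→5]: (645.2+160.7)/2 × 4 = 1611.8
  [5→5.25]: (160.7+144.5)/2 × 0.25 = 38.15
  [5.25→6.25]: (144.5+94.3)/2 × 1 = 119.4
  [6.25→6.75]: (94.3+76.1)/2 × 0.5 = 42.6
  [6.75→9.75]: (76.1+21.1)/2 × 3 = 145.8
  Sum = 2280.35 ng/mL·hr
k_e = ln2 / t½ = 0.693147 / 1.62 = 0.4279 hr^-1
Extrapolated tail: C_last / k_e = 21.1 / 0.4279 = 49.311
AUC_0→∞ = 2280.35 + 49.311 = 2329.661 ng/mL·hr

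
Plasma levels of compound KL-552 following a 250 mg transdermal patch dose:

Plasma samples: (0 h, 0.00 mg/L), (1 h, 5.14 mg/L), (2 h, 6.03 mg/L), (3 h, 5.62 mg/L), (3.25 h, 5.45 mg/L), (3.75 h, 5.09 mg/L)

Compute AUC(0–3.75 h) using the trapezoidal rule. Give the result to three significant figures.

Trapezoidal AUC_0→3.75:
  [0→1]: (0.00+5.14)/2 × 1 = 2.57
  [1→2]: (5.14+6.03)/2 × 1 = 5.585
  [2→3]: (6.03+5.62)/2 × 1 = 5.825
  [3→3.25]: (5.62+5.45)/2 × 0.25 = 1.38375
  [3.25→3.75]: (5.45+5.09)/2 × 0.5 = 2.635
  Sum = 17.99875 mg/L·h

AUC = 18.0 mg/L·h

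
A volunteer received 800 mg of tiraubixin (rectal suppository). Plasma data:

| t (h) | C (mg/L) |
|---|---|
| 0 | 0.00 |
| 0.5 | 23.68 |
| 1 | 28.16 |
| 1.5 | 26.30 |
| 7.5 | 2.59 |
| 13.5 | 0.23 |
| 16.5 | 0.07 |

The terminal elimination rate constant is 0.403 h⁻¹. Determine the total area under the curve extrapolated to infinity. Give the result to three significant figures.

AUC = 128 mg/L·h

Trapezoidal AUC_0→16.5:
  [0→0.5]: (0.00+23.68)/2 × 0.5 = 5.92
  [0.5→1]: (23.68+28.16)/2 × 0.5 = 12.96
  [1→1.5]: (28.16+26.30)/2 × 0.5 = 13.615
  [1.5→7.5]: (26.30+2.59)/2 × 6 = 86.67
  [7.5→13.5]: (2.59+0.23)/2 × 6 = 8.46
  [13.5→16.5]: (0.23+0.07)/2 × 3 = 0.45
  Sum = 128.075 mg/L·h
Extrapolated tail: C_last / k_e = 0.07 / 0.403 = 0.174
AUC_0→∞ = 128.075 + 0.174 = 128.249 mg/L·h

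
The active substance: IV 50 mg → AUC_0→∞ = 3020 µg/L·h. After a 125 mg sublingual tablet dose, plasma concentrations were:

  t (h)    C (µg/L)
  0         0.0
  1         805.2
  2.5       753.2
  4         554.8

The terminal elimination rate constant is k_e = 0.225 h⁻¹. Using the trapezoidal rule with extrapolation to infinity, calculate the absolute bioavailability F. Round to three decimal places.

F = 0.665

Trapezoidal AUC_0→4 (sublingual tablet):
  [0→1]: (0.0+805.2)/2 × 1 = 402.6
  [1→2.5]: (805.2+753.2)/2 × 1.5 = 1168.8
  [2.5→4]: (753.2+554.8)/2 × 1.5 = 981.0
  Sum = 2552.4 µg/L·h
Tail: C_last/k_e = 554.8/0.225 = 2465.778
AUC_0→∞ (sublingual tablet) = 2552.4 + 2465.778 = 5018.178 µg/L·h
F = (AUC_ev/D_ev)/(AUC_iv/D_iv) = (5018.178/125)/(3020/50) = 40.145424/60.4 = 0.6647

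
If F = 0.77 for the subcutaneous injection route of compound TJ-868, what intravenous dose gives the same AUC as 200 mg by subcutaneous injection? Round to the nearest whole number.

D_iv = 154 mg

Systemic exposure from an extravascular dose = F × D_ev, so the equivalent IV dose is F × D_ev.
D_iv = F × D_ev = 0.77 × 200 = 154 mg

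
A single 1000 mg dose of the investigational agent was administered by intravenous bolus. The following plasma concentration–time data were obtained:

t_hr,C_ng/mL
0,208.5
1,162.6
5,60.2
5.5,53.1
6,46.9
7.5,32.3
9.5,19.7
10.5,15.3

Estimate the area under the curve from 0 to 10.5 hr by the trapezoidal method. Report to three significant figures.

Trapezoidal AUC_0→10.5:
  [0→1]: (208.5+162.6)/2 × 1 = 185.55
  [1→5]: (162.6+60.2)/2 × 4 = 445.6
  [5→5.5]: (60.2+53.1)/2 × 0.5 = 28.325
  [5.5→6]: (53.1+46.9)/2 × 0.5 = 25.0
  [6→7.5]: (46.9+32.3)/2 × 1.5 = 59.4
  [7.5→9.5]: (32.3+19.7)/2 × 2 = 52.0
  [9.5→10.5]: (19.7+15.3)/2 × 1 = 17.5
  Sum = 813.375 ng/mL·hr

AUC = 813 ng/mL·hr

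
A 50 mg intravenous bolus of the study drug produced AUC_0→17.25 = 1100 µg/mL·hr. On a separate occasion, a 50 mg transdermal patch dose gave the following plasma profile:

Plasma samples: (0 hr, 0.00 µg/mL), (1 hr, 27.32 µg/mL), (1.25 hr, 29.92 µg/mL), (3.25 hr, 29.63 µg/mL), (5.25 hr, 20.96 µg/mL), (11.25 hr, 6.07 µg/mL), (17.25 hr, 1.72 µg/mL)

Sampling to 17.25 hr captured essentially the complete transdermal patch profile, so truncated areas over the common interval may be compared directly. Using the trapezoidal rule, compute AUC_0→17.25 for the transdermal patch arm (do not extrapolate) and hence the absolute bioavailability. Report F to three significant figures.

Trapezoidal AUC_0→17.25 (transdermal patch):
  [0→1]: (0.00+27.32)/2 × 1 = 13.66
  [1→1.25]: (27.32+29.92)/2 × 0.25 = 7.155
  [1.25→3.25]: (29.92+29.63)/2 × 2 = 59.55
  [3.25→5.25]: (29.63+20.96)/2 × 2 = 50.59
  [5.25→11.25]: (20.96+6.07)/2 × 6 = 81.09
  [11.25→17.25]: (6.07+1.72)/2 × 6 = 23.37
  Sum = 235.415 µg/mL·hr
F = (AUC_ev/D_ev)/(AUC_iv/D_iv) = (235.415/50)/(1100/50) = 4.7083/22 = 0.2140

F = 0.214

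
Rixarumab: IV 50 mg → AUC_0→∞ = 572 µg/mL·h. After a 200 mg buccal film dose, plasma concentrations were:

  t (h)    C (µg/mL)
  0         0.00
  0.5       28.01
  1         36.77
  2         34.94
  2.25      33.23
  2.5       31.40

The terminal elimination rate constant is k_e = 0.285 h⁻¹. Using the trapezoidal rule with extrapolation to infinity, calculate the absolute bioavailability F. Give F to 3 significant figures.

F = 0.0812

Trapezoidal AUC_0→2.5 (buccal film):
  [0→0.5]: (0.00+28.01)/2 × 0.5 = 7.0025
  [0.5→1]: (28.01+36.77)/2 × 0.5 = 16.195
  [1→2]: (36.77+34.94)/2 × 1 = 35.855
  [2→2.25]: (34.94+33.23)/2 × 0.25 = 8.52125
  [2.25→2.5]: (33.23+31.40)/2 × 0.25 = 8.07875
  Sum = 75.6525 µg/mL·h
Tail: C_last/k_e = 31.40/0.285 = 110.175
AUC_0→∞ (buccal film) = 75.6525 + 110.175 = 185.8275 µg/mL·h
F = (AUC_ev/D_ev)/(AUC_iv/D_iv) = (185.8275/200)/(572/50) = 0.9291375/11.44 = 0.0812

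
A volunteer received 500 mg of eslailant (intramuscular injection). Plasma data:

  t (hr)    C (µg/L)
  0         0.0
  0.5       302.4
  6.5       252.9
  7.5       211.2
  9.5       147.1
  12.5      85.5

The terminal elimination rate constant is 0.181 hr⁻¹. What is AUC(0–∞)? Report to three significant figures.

AUC = 3150 µg/L·hr

Trapezoidal AUC_0→12.5:
  [0→0.5]: (0.0+302.4)/2 × 0.5 = 75.6
  [0.5→6.5]: (302.4+252.9)/2 × 6 = 1665.9
  [6.5→7.5]: (252.9+211.2)/2 × 1 = 232.05
  [7.5→9.5]: (211.2+147.1)/2 × 2 = 358.3
  [9.5→12.5]: (147.1+85.5)/2 × 3 = 348.9
  Sum = 2680.75 µg/L·hr
Extrapolated tail: C_last / k_e = 85.5 / 0.181 = 472.376
AUC_0→∞ = 2680.75 + 472.376 = 3153.126 µg/L·hr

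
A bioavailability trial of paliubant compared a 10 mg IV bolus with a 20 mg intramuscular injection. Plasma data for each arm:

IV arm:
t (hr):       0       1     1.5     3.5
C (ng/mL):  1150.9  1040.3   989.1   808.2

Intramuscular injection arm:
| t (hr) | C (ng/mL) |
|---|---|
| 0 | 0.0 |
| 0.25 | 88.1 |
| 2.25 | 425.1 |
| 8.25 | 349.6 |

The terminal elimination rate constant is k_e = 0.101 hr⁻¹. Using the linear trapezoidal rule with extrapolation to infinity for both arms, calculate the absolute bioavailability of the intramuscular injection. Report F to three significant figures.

F = 0.277

Trapezoidal AUC_0→3.5 (IV):
  [0→1]: (1150.9+1040.3)/2 × 1 = 1095.6
  [1→1.5]: (1040.3+989.1)/2 × 0.5 = 507.35
  [1.5→3.5]: (989.1+808.2)/2 × 2 = 1797.3
  Sum = 3400.25 ng/mL·hr
IV tail: 808.2/0.101 = 8001.980; AUC_iv,0→∞ = 3400.25 + 8001.980 = 11402.23 ng/mL·hr
Trapezoidal AUC_0→8.25 (intramuscular injection):
  [0→0.25]: (0.0+88.1)/2 × 0.25 = 11.0125
  [0.25→2.25]: (88.1+425.1)/2 × 2 = 513.2
  [2.25→8.25]: (425.1+349.6)/2 × 6 = 2324.1
  Sum = 2848.3125 ng/mL·hr
intramuscular injection tail: 349.6/0.101 = 3461.386; AUC_ev,0→∞ = 2848.3125 + 3461.386 = 6309.6985 ng/mL·hr
F = (AUC_ev/D_ev)/(AUC_iv/D_iv) = (6309.6985/20)/(11402.23/10) = 315.485/1140.223 = 0.2767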